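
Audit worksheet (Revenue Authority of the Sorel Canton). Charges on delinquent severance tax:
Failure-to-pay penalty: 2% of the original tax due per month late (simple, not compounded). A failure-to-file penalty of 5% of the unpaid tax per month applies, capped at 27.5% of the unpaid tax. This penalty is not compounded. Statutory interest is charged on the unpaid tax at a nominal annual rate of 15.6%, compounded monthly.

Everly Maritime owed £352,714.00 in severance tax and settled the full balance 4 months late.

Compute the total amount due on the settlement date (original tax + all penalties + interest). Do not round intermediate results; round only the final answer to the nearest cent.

£470,175.81

Failure-to-file: 4 × 5% × £352,714.00 = £70,542.80 (under the 27.5% cap)
Failure-to-pay penalty: 4 × 2% × £352,714.00 = £28,217.12
Interest (15.6%/yr ÷ 12 = 1.3%/month): £352,714.00 × ((1 + 0.013)^4 − 1) = £18,701.8897…
Total = £352,714.00 + £98,759.9200 + £18,701.8897… = £470,175.81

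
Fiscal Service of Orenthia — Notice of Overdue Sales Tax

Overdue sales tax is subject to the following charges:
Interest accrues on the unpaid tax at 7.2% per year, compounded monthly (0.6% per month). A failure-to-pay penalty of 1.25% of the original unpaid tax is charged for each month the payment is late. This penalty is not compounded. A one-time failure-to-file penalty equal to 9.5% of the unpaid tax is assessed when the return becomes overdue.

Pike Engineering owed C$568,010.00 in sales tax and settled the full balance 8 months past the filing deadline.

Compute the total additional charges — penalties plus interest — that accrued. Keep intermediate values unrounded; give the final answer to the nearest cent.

Failure-to-file penalty: 9.5% × C$568,010.00 = C$53,960.95
Failure-to-pay penalty: 8 × 1.25% × C$568,010.00 = C$56,801.00
Interest: C$568,010.00 × ((1 + 0.006)^8 − 1) = C$568,010.00 × 0.0490202… = C$27,843.9565…
Penalties + interest = C$110,761.9500 + C$27,843.9565… = C$138,605.91

C$138,605.91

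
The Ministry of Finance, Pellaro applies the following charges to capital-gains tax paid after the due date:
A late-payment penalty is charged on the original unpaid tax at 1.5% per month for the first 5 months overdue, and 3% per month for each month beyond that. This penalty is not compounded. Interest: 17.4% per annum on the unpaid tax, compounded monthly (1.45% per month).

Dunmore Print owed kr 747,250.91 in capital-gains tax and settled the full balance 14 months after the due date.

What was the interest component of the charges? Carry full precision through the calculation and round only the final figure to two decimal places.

Interest: kr 747,250.91 × ((1 + 0.0145)^14 − 1) = kr 747,250.91 × 0.2232880… = kr 166,852.1689…

kr 166,852.17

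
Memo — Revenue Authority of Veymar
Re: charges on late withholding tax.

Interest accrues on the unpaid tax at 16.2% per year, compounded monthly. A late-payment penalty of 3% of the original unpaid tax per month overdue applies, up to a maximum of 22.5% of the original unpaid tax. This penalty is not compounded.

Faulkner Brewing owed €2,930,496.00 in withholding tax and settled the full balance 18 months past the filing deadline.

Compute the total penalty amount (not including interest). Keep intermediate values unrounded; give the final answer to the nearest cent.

€659,361.60

Penalty (uncapped): 18 × 3% × €2,930,496.00 = €1,582,467.84; cap = 22.5% × €2,930,496.00 = €659,361.60 → penalty = €659,361.60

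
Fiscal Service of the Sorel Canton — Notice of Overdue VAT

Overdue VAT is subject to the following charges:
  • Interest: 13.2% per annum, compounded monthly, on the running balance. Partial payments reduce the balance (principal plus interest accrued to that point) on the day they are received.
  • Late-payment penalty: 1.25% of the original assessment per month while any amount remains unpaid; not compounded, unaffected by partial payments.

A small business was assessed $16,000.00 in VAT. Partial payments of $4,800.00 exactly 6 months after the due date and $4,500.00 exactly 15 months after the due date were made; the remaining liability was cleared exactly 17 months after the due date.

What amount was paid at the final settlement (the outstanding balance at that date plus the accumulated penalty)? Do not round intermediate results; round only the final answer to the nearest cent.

Monthly rate = 13.2% ÷ 12 = 1.1%
Balance at month 6: $16,000.0000 × (1 + 0.011)^6 = $17,085.4694…
After $4,800.00 payment: $17,085.4694… − $4,800.00 = $12,285.4694…
Balance at month 15: $12,285.4694… × (1 + 0.011)^9 = $13,556.6429…
After $4,500.00 payment: $13,556.6429… − $4,500.00 = $9,056.6429…
Balance at month 17: $9,056.6429… × (1 + 0.011)^2 = $9,256.9849…
Penalty: 17 × 1.25% × $16,000.00 = $3,400.00
Final settlement = outstanding balance + penalty = $9,256.9849… + $3,400.00 = $12,656.98

$12,656.98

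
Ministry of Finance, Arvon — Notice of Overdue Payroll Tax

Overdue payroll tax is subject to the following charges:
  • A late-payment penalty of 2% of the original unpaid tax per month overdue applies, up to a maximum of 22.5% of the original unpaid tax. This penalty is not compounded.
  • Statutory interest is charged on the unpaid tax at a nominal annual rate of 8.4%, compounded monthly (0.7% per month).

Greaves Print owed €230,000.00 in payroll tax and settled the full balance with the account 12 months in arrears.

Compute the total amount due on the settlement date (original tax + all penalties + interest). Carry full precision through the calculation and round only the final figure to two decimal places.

€301,831.45

Penalty (uncapped): 12 × 2% × €230,000.00 = €55,200.00; cap = 22.5% × €230,000.00 = €51,750.00 → penalty = €51,750.00
Interest: €230,000.00 × ((1 + 0.007)^12 − 1) = €230,000.00 × 0.0873107… = €20,081.4522…
Total = €230,000.00 + €51,750.0000 + €20,081.4522… = €301,831.45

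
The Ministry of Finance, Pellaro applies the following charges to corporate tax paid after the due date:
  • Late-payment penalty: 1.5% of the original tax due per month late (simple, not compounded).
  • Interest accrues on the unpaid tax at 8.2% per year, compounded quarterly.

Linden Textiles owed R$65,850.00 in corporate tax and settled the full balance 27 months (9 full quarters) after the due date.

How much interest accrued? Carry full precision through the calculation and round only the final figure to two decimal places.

R$13,194.72

Interest (8.2%/yr ÷ 4 = 2.05%/quarter): R$65,850.00 × ((1 + 0.0205)^9 − 1) = R$13,194.7192…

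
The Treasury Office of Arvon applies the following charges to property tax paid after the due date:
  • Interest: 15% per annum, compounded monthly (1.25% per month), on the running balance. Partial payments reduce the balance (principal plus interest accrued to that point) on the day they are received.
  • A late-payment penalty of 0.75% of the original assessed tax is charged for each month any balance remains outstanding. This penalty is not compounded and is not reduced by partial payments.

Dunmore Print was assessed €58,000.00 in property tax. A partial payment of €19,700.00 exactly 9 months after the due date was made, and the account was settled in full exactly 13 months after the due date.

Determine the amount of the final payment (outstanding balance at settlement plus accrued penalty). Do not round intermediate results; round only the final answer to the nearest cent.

€53,116.69

Balance at month 9: €58,000.0000 × (1 + 0.0125)^9 = €64,860.9463…
After €19,700.00 payment: €64,860.9463… − €19,700.00 = €45,160.9463…
Balance at month 13: €45,160.9463… × (1 + 0.0125)^4 = €47,461.6859…
Penalty: 13 × 0.75% × €58,000.00 = €5,655.00
Final settlement = outstanding balance + penalty = €47,461.6859… + €5,655.00 = €53,116.69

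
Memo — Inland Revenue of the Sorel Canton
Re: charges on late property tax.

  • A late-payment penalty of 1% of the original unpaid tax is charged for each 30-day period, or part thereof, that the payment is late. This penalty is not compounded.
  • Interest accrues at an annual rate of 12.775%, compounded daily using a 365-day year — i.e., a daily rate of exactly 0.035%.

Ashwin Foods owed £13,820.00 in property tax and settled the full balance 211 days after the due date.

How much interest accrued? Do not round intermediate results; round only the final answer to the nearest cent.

£1,059.05

Interest: £13,820.00 × ((1 + 0.00035)^211 − 1) = £13,820.00 × 0.07663139… = £1,059.0457…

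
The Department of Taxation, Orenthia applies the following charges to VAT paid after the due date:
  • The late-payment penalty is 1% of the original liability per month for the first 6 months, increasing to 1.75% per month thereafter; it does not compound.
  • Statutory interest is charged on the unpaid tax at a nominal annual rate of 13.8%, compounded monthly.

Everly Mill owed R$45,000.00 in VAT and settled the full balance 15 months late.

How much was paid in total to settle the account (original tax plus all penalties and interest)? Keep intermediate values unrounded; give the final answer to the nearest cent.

Penalty, months 1–6: 6 × 1% × R$45,000.00 = R$2,700.00
Penalty, months 7–15: 9 × 1.75% × R$45,000.00 = R$7,087.50
Interest (13.8%/yr ÷ 12 = 1.15%/month): R$45,000.00 × ((1 + 0.0115)^15 − 1) = R$8,419.6232…
Total = R$45,000.00 + R$9,787.5000 + R$8,419.6232… = R$63,207.12

R$63,207.12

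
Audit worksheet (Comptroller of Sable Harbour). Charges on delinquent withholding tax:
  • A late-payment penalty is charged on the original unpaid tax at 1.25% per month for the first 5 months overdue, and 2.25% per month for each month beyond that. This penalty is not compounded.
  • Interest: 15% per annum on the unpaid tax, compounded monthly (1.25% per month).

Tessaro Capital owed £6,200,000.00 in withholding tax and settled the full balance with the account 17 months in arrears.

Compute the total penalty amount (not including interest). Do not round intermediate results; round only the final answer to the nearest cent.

£2,061,500.00

Penalty, months 1–5: 5 × 1.25% × £6,200,000.00 = £387,500.00
Penalty, months 6–17: 12 × 2.25% × £6,200,000.00 = £1,674,000.00
Total penalty = £387,500.00 + £1,674,000.00 = £2,061,500.00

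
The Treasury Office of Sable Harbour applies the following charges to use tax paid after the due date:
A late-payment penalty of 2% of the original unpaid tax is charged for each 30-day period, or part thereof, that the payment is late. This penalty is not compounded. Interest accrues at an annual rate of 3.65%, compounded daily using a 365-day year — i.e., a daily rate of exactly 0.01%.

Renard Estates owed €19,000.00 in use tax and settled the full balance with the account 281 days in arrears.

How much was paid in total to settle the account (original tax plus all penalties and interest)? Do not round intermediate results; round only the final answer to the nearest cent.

€23,341.44

Penalty periods: ⌈281/30⌉ = 10; penalty = 10 × 2% × €19,000.00 = €3,800.00
Interest: €19,000.00 × ((1 + 0.0001)^281 − 1) = €19,000.00 × 0.02849708… = €541.4446…
Total = €19,000.00 + €3,800.0000 + €541.4446… = €23,341.44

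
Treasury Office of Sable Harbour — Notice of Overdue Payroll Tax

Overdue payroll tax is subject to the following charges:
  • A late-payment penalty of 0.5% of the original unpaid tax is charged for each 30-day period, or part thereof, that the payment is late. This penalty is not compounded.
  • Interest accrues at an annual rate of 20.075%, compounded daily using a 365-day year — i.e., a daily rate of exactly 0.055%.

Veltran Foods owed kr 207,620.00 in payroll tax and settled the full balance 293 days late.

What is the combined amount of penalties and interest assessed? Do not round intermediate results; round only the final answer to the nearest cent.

Penalty periods: ⌈293/30⌉ = 10; penalty = 10 × 0.5% × kr 207,620.00 = kr 10,381.00
Interest: kr 207,620.00 × ((1 + 0.00055)^293 − 1) = kr 207,620.00 × 0.17480914… = kr 36,293.8736…
Penalties + interest = kr 10,381.0000 + kr 36,293.8736… = kr 46,674.87

kr 46,674.87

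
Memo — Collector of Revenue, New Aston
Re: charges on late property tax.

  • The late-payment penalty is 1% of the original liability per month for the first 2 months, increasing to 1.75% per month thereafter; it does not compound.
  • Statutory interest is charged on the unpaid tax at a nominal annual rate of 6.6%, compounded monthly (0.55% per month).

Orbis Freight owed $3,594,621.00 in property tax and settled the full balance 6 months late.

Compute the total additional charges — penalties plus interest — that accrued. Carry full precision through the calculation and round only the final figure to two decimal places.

$443,781.45

Penalty, months 1–2: 2 × 1% × $3,594,621.00 = $71,892.42
Penalty, months 3–6: 4 × 1.75% × $3,594,621.00 = $251,623.47
Interest: $3,594,621.00 × ((1 + 0.0055)^6 − 1) = $3,594,621.00 × 0.0334571… = $120,265.5628…
Penalties + interest = $323,515.8900 + $120,265.5628… = $443,781.45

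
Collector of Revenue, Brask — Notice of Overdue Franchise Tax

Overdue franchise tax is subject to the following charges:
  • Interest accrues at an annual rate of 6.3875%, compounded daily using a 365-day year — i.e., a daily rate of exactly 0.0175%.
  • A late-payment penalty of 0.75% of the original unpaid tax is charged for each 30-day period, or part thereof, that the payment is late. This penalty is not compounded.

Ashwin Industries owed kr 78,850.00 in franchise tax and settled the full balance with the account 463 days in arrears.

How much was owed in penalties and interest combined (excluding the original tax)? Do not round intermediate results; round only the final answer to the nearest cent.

kr 16,116.18

Penalty periods: ⌈463/30⌉ = 16; penalty = 16 × 0.75% × kr 78,850.00 = kr 9,462.00
Interest: kr 78,850.00 × ((1 + 0.000175)^463 − 1) = kr 78,850.00 × 0.08439032… = kr 6,654.1767…
Penalties + interest = kr 9,462.0000 + kr 6,654.1767… = kr 16,116.18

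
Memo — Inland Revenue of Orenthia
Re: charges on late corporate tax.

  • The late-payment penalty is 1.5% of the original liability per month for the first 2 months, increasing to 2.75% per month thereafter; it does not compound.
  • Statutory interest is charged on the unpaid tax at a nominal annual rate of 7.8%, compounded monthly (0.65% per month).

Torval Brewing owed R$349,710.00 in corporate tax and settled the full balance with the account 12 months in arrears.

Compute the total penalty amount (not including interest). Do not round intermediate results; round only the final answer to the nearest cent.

R$106,661.55

Penalty, months 1–2: 2 × 1.5% × R$349,710.00 = R$10,491.30
Penalty, months 3–12: 10 × 2.75% × R$349,710.00 = R$96,170.25
Total penalty = R$10,491.30 + R$96,170.25 = R$106,661.55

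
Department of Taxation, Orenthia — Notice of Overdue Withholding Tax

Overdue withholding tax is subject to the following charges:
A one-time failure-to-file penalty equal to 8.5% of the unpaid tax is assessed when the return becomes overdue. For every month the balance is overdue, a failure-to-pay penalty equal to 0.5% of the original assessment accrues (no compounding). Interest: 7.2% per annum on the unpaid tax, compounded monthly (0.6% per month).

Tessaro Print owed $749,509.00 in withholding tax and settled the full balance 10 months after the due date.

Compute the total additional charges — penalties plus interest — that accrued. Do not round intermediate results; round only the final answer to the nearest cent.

Failure-to-file penalty: 8.5% × $749,509.00 = $63,708.27…
Failure-to-pay penalty = 0.5% × $749,509.00 × 10 mo = $37,475.45
Interest: $749,509.00 × ((1 + 0.006)^10 − 1) = $749,509.00 × 0.0616462… = $46,204.3773…
Penalties + interest = $101,183.7150 + $46,204.3773… = $147,388.09

$147,388.09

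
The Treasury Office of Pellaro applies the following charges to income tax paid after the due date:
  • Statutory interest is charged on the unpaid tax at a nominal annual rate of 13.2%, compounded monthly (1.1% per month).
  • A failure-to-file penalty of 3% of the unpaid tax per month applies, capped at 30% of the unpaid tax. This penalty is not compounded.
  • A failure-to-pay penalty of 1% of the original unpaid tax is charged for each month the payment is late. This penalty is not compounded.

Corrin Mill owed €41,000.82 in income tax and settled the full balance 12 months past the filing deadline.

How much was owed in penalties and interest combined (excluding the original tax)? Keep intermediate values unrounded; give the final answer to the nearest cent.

€22,972.19

Failure-to-file: 12 × 3% × €41,000.82 = €14,760.30…, capped at 30% × €41,000.82 = €12,300.25…
Failure-to-pay penalty: 12 × 1% × €41,000.82 = €4,920.10…
Interest: €41,000.82 × ((1 + 0.011)^12 − 1) = €41,000.82 × 0.1402862… = €5,751.8491…
Penalties + interest = €17,220.3444 + €5,751.8491… = €22,972.19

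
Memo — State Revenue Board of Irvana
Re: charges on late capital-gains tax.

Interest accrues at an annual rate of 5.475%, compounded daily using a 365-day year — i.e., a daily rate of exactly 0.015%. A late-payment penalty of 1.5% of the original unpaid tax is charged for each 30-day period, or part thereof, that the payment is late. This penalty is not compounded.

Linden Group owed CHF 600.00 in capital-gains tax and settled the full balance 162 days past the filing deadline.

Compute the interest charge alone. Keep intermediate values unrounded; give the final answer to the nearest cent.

Interest: CHF 600.00 × ((1 + 0.00015)^162 − 1) = CHF 600.00 × 0.02459578… = CHF 14.7575…

CHF 14.76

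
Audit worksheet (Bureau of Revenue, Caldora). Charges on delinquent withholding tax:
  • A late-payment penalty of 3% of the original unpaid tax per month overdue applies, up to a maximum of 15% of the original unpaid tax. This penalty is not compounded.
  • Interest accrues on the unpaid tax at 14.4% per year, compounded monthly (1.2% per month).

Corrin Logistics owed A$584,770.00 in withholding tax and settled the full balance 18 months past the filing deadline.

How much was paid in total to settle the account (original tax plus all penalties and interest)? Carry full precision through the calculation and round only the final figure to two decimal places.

A$812,542.41

Penalty (uncapped): 18 × 3% × A$584,770.00 = A$315,775.80; cap = 15% × A$584,770.00 = A$87,715.50 → penalty = A$87,715.50
Interest: A$584,770.00 × ((1 + 0.012)^18 − 1) = A$584,770.00 × 0.2395077… = A$140,056.9111…
Total = A$584,770.00 + A$87,715.5000 + A$140,056.9111… = A$812,542.41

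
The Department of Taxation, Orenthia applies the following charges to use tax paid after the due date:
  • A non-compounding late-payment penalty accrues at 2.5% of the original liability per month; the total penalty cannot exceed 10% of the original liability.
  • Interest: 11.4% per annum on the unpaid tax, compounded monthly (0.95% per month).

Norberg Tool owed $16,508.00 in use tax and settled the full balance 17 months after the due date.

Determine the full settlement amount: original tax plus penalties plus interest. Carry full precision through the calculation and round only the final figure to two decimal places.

$21,037.41

Penalty (uncapped): 17 × 2.5% × $16,508.00 = $7,015.90; cap = 10% × $16,508.00 = $1,650.80 → penalty = $1,650.80
Interest: $16,508.00 × ((1 + 0.0095)^17 − 1) = $16,508.00 × 0.1743769… = $2,878.6137…
Total = $16,508.00 + $1,650.8000 + $2,878.6137… = $21,037.41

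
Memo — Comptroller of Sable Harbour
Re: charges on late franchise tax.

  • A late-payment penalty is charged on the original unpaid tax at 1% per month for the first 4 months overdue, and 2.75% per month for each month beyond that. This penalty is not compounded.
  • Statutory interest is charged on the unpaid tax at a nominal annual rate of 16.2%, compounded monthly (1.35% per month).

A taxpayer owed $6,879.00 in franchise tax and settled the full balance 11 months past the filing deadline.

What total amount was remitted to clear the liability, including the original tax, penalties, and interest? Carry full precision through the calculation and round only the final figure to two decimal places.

$9,571.72

Penalty, months 1–4: 4 × 1% × $6,879.00 = $275.16
Penalty, months 5–11: 7 × 2.75% × $6,879.00 = $1,324.21…
Interest: $6,879.00 × ((1 + 0.0135)^11 − 1) = $6,879.00 × 0.1589409… = $1,093.3543…
Total = $6,879.00 + $1,599.3675 + $1,093.3543… = $9,571.72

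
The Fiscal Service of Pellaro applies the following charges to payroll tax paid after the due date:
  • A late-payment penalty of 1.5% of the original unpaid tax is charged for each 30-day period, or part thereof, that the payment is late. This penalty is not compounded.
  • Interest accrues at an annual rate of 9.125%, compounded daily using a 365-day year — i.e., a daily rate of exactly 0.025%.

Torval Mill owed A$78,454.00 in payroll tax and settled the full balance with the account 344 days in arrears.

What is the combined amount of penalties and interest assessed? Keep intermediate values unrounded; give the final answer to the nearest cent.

A$21,166.47

Penalty periods: ⌈344/30⌉ = 12; penalty = 12 × 1.5% × A$78,454.00 = A$14,121.72
Interest: A$78,454.00 × ((1 + 0.00025)^344 − 1) = A$78,454.00 × 0.08979461… = A$7,044.7467…
Penalties + interest = A$14,121.7200 + A$7,044.7467… = A$21,166.47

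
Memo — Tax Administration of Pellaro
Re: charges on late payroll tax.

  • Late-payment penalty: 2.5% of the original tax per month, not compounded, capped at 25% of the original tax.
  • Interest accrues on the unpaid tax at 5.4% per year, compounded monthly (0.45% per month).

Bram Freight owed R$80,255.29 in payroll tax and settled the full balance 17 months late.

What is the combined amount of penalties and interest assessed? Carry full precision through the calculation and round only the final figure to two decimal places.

R$26,429.43

Penalty (uncapped): 17 × 2.5% × R$80,255.29 = R$34,108.50…; cap = 25% × R$80,255.29 = R$20,063.82… → penalty = R$20,063.82…
Interest: R$80,255.29 × ((1 + 0.0045)^17 − 1) = R$80,255.29 × 0.0793170… = R$6,365.6050…
Penalties + interest = R$20,063.8225 + R$6,365.6050… = R$26,429.43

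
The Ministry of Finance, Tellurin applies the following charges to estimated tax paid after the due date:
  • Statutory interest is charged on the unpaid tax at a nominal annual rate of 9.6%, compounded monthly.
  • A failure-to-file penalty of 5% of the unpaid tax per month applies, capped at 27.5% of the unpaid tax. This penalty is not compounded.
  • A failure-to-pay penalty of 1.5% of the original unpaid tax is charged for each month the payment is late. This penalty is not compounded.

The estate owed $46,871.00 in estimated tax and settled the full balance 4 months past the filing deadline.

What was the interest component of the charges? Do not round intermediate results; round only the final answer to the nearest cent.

Interest (9.6%/yr ÷ 12 = 0.8%/month): $46,871.00 × ((1 + 0.008)^4 − 1) = $1,517.9666…

$1,517.97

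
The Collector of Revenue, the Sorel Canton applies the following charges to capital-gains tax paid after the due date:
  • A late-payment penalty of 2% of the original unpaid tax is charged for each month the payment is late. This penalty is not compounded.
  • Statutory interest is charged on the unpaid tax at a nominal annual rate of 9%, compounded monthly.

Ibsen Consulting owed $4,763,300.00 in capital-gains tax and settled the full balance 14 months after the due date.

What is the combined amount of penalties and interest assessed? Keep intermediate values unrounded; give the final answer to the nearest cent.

$1,858,999.42

Late-payment penalty: 14 × 2% × $4,763,300.00 = $1,333,724.00
Interest (9%/yr ÷ 12 = 0.75%/month): $4,763,300.00 × ((1 + 0.0075)^14 − 1) = $525,275.4214…
Penalties + interest = $1,333,724.0000 + $525,275.4214… = $1,858,999.42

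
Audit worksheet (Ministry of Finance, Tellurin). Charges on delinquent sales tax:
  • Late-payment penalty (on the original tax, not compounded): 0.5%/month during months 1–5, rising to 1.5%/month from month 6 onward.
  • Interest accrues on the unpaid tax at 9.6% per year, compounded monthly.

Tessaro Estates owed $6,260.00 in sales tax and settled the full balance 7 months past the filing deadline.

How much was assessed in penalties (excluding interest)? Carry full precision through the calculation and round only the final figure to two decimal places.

$344.30

Penalty, months 1–5: 5 × 0.5% × $6,260.00 = $156.50
Penalty, months 6–7: 2 × 1.5% × $6,260.00 = $187.80
Total penalty = $156.50 + $187.80 = $344.30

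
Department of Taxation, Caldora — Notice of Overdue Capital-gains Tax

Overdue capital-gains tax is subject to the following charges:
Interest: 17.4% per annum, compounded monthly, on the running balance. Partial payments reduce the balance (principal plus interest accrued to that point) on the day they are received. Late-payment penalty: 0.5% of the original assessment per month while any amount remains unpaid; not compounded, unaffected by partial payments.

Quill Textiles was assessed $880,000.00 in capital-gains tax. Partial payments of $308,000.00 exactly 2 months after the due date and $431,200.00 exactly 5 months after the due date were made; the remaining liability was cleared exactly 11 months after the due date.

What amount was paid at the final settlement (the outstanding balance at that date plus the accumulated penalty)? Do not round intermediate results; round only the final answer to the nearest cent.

$258,685.12

Monthly rate = 17.4% ÷ 12 = 1.45%
Balance at month 2: $880,000.0000 × (1 + 0.0145)^2 = $905,705.0200
After $308,000.00 payment: $905,705.0200 − $308,000.00 = $597,705.0200
Balance at month 5: $597,705.0200 × (1 + 0.0145)^3 = $624,084.0130…
After $431,200.00 payment: $624,084.0130… − $431,200.00 = $192,884.0130…
Balance at month 11: $192,884.0130… × (1 + 0.0145)^6 = $210,285.1193…
Penalty: 11 × 0.5% × $880,000.00 = $48,400.00
Final settlement = outstanding balance + penalty = $210,285.1193… + $48,400.00 = $258,685.12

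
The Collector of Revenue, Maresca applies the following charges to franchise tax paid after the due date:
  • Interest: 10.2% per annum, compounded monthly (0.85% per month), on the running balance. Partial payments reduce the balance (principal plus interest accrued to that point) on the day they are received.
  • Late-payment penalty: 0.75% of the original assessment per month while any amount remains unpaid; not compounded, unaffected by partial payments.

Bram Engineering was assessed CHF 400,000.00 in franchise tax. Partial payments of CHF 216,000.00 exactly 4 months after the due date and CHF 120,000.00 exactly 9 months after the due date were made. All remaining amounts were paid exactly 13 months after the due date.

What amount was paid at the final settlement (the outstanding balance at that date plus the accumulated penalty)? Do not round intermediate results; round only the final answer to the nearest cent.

Balance at month 4: CHF 400,000.0000 × (1 + 0.0085)^4 = CHF 413,774.3847…
After CHF 216,000.00 payment: CHF 413,774.3847… − CHF 216,000.00 = CHF 197,774.3847…
Balance at month 9: CHF 197,774.3847… × (1 + 0.0085)^5 = CHF 206,323.9078…
After CHF 120,000.00 payment: CHF 206,323.9078… − CHF 120,000.00 = CHF 86,323.9078…
Balance at month 13: CHF 86,323.9078… × (1 + 0.0085)^4 = CHF 89,296.5546…
Penalty: 13 × 0.75% × CHF 400,000.00 = CHF 39,000.00
Final settlement = outstanding balance + penalty = CHF 89,296.5546… + CHF 39,000.00 = CHF 128,296.55

CHF 128,296.55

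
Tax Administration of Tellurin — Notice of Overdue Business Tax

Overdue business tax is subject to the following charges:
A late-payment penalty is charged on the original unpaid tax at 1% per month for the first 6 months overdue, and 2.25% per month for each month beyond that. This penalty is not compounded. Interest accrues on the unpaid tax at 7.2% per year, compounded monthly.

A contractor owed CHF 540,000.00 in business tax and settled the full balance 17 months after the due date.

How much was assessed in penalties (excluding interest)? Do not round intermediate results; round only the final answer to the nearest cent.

CHF 166,050.00

Penalty, months 1–6: 6 × 1% × CHF 540,000.00 = CHF 32,400.00
Penalty, months 7–17: 11 × 2.25% × CHF 540,000.00 = CHF 133,650.00
Total penalty = CHF 32,400.00 + CHF 133,650.00 = CHF 166,050.00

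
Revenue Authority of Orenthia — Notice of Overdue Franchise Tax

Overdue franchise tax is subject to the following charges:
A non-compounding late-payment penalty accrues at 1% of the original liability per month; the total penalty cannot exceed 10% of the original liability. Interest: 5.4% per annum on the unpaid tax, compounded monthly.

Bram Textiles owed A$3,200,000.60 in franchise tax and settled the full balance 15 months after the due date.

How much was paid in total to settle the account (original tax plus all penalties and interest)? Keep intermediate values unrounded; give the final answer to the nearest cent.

Penalty (uncapped): 15 × 1% × A$3,200,000.60 = A$480,000.09; cap = 10% × A$3,200,000.60 = A$320,000.06 → penalty = A$320,000.06
Interest (5.4%/yr ÷ 12 = 0.45%/month): A$3,200,000.60 × ((1 + 0.0045)^15 − 1) = A$222,938.5288…
Total = A$3,200,000.60 + A$320,000.0600 + A$222,938.5288… = A$3,742,939.19

A$3,742,939.19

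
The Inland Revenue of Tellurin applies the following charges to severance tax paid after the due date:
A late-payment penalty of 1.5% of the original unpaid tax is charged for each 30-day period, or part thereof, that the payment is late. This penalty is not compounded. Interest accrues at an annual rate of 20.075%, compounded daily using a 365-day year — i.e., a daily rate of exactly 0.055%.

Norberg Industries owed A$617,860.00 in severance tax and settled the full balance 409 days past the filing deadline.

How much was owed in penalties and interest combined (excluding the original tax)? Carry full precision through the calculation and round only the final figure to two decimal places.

Penalty periods: ⌈409/30⌉ = 14; penalty = 14 × 1.5% × A$617,860.00 = A$129,750.60
Interest: A$617,860.00 × ((1 + 0.00055)^409 − 1) = A$617,860.00 × 0.25218267… = A$155,813.5820…
Penalties + interest = A$129,750.6000 + A$155,813.5820… = A$285,564.18

A$285,564.18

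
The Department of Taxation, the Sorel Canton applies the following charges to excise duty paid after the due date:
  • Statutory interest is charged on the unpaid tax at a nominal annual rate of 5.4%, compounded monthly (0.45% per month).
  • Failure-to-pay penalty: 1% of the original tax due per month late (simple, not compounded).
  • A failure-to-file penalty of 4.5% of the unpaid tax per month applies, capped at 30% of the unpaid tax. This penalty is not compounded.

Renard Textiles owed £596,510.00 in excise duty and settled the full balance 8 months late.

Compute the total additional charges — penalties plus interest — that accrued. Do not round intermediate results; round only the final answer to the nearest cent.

£248,489.44

Failure-to-file: 8 × 4.5% × £596,510.00 = £214,743.60, capped at 30% × £596,510.00 = £178,953.00
Failure-to-pay penalty = 1% × £596,510.00 × 8 mo = £47,720.80
Interest: £596,510.00 × ((1 + 0.0045)^8 − 1) = £596,510.00 × 0.0365721… = £21,815.6423…
Penalties + interest = £226,673.8000 + £21,815.6423… = £248,489.44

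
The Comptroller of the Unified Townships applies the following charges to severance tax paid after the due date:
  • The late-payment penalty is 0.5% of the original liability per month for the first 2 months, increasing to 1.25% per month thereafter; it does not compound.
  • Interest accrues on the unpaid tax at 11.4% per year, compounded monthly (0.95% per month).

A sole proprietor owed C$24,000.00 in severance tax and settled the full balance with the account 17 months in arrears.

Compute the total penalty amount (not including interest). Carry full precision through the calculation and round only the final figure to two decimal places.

Penalty, months 1–2: 2 × 0.5% × C$24,000.00 = C$240.00
Penalty, months 3–17: 15 × 1.25% × C$24,000.00 = C$4,500.00
Total penalty = C$240.00 + C$4,500.00 = C$4,740.00

C$4,740.00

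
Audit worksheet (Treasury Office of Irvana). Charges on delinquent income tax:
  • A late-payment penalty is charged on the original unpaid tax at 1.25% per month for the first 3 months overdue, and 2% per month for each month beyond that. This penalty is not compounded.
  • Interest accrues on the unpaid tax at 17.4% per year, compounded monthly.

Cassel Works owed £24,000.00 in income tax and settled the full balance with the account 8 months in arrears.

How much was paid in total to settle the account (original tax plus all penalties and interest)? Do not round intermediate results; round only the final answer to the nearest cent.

£30,229.46

Penalty, months 1–3: 3 × 1.25% × £24,000.00 = £900.00
Penalty, months 4–8: 5 × 2% × £24,000.00 = £2,400.00
Interest (17.4%/yr ÷ 12 = 1.45%/month): £24,000.00 × ((1 + 0.0145)^8 − 1) = £2,929.4605…
Total = £24,000.00 + £3,300.0000 + £2,929.4605… = £30,229.46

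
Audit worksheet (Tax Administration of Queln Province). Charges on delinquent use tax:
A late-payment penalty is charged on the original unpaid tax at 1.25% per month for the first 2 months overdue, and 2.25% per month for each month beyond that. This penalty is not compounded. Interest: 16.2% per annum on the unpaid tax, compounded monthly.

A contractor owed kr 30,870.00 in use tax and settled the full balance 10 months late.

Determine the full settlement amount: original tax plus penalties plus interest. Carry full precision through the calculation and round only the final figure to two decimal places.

kr 41,628.31

Penalty, months 1–2: 2 × 1.25% × kr 30,870.00 = kr 771.75
Penalty, months 3–10: 8 × 2.25% × kr 30,870.00 = kr 5,556.60
Interest (16.2%/yr ÷ 12 = 1.35%/month): kr 30,870.00 × ((1 + 0.0135)^10 − 1) = kr 4,429.9557…
Total = kr 30,870.00 + kr 6,328.3500 + kr 4,429.9557… = kr 41,628.31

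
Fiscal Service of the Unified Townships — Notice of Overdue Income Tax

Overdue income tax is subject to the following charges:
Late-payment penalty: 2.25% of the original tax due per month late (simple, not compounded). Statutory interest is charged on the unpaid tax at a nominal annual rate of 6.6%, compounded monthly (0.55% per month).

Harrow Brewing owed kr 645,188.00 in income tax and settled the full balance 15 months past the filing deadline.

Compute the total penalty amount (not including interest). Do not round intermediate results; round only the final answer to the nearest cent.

kr 217,750.95

Late-payment penalty: 15 × 2.25% × kr 645,188.00 = kr 217,750.95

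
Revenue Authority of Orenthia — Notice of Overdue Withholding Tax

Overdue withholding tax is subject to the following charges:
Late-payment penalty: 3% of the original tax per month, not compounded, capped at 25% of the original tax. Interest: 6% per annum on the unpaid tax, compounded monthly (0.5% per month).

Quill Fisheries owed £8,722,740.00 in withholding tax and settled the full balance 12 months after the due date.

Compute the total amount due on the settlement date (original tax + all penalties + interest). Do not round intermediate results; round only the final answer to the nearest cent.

Penalty (uncapped): 12 × 3% × £8,722,740.00 = £3,140,186.40; cap = 25% × £8,722,740.00 = £2,180,685.00 → penalty = £2,180,685.00
Interest: £8,722,740.00 × ((1 + 0.005)^12 − 1) = £8,722,740.00 × 0.0616778… = £537,999.5167…
Total = £8,722,740.00 + £2,180,685.0000 + £537,999.5167… = £11,441,424.52

£11,441,424.52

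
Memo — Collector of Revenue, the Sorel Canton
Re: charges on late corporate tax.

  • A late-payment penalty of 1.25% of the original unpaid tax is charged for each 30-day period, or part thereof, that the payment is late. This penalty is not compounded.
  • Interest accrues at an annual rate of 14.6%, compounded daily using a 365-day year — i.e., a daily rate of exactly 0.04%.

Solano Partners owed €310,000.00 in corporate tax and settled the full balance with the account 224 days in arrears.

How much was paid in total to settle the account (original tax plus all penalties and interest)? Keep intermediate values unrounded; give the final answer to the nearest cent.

Penalty periods: ⌈224/30⌉ = 8; penalty = 8 × 1.25% × €310,000.00 = €31,000.00
Interest: €310,000.00 × ((1 + 0.0004)^224 − 1) = €310,000.00 × 0.09371711… = €29,052.3032…
Total = €310,000.00 + €31,000.0000 + €29,052.3032… = €370,052.30

€370,052.30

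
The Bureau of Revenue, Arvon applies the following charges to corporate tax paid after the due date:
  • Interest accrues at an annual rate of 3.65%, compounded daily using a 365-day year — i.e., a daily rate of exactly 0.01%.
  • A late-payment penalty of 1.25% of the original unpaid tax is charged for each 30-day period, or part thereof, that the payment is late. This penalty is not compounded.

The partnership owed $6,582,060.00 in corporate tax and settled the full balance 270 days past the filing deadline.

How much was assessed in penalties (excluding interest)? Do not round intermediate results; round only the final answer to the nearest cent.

Penalty periods: ⌈270/30⌉ = 9; penalty = 9 × 1.25% × $6,582,060.00 = $740,481.75

$740,481.75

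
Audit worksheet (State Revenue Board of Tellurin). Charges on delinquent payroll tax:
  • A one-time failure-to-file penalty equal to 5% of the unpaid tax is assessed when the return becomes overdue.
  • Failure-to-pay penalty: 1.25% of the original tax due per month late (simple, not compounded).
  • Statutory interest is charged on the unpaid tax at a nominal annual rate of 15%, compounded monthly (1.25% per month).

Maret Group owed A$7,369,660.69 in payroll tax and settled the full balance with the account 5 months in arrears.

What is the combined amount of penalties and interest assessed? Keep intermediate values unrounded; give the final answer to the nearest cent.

A$1,301,350.56

Failure-to-file penalty: 5% × A$7,369,660.69 = A$368,483.03…
Failure-to-pay penalty: 5 × 1.25% × A$7,369,660.69 = A$460,603.79…
Interest: A$7,369,660.69 × ((1 + 0.0125)^5 − 1) = A$7,369,660.69 × 0.0640822… = A$472,263.7285…
Penalties + interest = A$829,086.8276… + A$472,263.7285… = A$1,301,350.56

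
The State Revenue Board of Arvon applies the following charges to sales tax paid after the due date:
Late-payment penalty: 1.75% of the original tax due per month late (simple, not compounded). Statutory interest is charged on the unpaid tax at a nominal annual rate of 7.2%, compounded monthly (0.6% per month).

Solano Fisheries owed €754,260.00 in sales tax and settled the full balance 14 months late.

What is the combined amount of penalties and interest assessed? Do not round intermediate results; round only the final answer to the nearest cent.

Late-payment penalty: 14 × 1.75% × €754,260.00 = €184,793.70
Interest: €754,260.00 × ((1 + 0.006)^14 − 1) = €754,260.00 × 0.0873559… = €65,889.0890…
Penalties + interest = €184,793.7000 + €65,889.0890… = €250,682.79

€250,682.79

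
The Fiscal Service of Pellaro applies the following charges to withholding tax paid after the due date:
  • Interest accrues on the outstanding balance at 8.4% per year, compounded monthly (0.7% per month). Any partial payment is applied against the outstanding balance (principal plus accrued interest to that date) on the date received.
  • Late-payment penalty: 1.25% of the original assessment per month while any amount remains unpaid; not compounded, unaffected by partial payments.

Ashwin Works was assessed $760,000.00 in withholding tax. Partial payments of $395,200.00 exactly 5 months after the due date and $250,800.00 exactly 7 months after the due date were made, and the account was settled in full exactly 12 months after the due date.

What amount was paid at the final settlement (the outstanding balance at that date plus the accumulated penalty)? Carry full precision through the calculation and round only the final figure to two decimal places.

$265,678.11

Balance at month 5: $760,000.0000 × (1 + 0.007)^5 = $786,975.0159…
After $395,200.00 payment: $786,975.0159… − $395,200.00 = $391,775.0159…
Balance at month 7: $391,775.0159… × (1 + 0.007)^2 = $397,279.0631…
After $250,800.00 payment: $397,279.0631… − $250,800.00 = $146,479.0631…
Balance at month 12: $146,479.0631… × (1 + 0.007)^5 = $151,678.1093…
Penalty: 12 × 1.25% × $760,000.00 = $114,000.00
Final settlement = outstanding balance + penalty = $151,678.1093… + $114,000.00 = $265,678.11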